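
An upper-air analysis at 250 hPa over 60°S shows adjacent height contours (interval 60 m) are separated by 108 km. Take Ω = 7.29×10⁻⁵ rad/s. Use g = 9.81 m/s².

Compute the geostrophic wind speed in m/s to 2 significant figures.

Coriolis parameter at 60°S:
f = 2Ω sin φ = 2 × 7.29×10⁻⁵ × sin 60° = 1.26×10⁻⁴ s⁻¹
Height gradient: |∂Z/∂n| = 60 m / 108000 m = 5.56×10⁻⁴
On a pressure surface, geostrophic balance gives V_g = (g/f)|∂Z/∂n|:
V_g = 9.81 × 5.56×10⁻⁴ / 1.26×10⁻⁴ = 43.2 m/s

43 m/s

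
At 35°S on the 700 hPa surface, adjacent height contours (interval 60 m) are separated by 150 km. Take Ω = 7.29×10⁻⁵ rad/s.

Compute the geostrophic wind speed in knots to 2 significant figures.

Coriolis parameter at 35°S:
f = 2Ω sin φ = 2 × 7.29×10⁻⁵ × sin 35° = 8.36×10⁻⁵ s⁻¹
Height gradient: |∂Z/∂n| = 60 m / 150000 m = 4.00×10⁻⁴
On a pressure surface, geostrophic balance gives V_g = (g/f)|∂Z/∂n|:
V_g = 9.81 × 4.00×10⁻⁴ / 8.36×10⁻⁵ = 46.9 m/s
Converting: 46.9 m/s × 1.944 = 91 knots

91 knots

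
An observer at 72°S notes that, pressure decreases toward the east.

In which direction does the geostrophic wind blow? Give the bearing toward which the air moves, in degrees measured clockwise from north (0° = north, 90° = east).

000°

The pressure-gradient force points toward the east (bearing 090°).
Geostrophic balance: in the Southern Hemisphere the Coriolis force deflects motion to the left, so the geostrophic wind blows 90° to the left of the pressure-gradient force (low pressure on the right).
Rotating 090° by 90° counterclockwise gives 000° — the wind blows toward the north.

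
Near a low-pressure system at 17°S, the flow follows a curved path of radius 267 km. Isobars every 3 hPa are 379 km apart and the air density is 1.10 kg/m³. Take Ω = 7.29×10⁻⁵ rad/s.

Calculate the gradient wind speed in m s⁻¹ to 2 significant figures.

9.3 m s⁻¹

Coriolis parameter at 17°S:
f = 2Ω sin φ = 2 × 7.29×10⁻⁵ × sin 17° = 4.26×10⁻⁵ s⁻¹
Pressure gradient: |∂P/∂n| = 300 Pa / 379000 m = 7.92×10⁻⁴ Pa/m
Geostrophic speed: V_g = |∂P/∂n|/(fρ) = 7.92×10⁻⁴/(4.26×10⁻⁵ × 1.10) = 16.9 m/s
Around a low, centrifugal force acts outward with Coriolis, so pressure-gradient force balances both:
(1/ρ)|∂P/∂n| = fV + V²/R  →  V² + fR·V − fR·V_g = 0
With fR = 4.26×10⁻⁵ × 267×10³ m = 11.4 m/s:
V = [−fR + √((fR)² + 4 fR V_g)]/2 = [−11.4 + √(11.4² + 4×11.4×16.9)]/2 = 9.29 m/s
Subgeostrophic (V < V_g = 16.9 m/s), as expected around a low.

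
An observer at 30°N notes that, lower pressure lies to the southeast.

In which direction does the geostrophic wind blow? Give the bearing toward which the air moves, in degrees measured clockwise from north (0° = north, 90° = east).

225°

The pressure-gradient force points toward the southeast (bearing 135°).
Geostrophic balance: in the Northern Hemisphere the Coriolis force deflects motion to the right, so the geostrophic wind blows 90° to the right of the pressure-gradient force (low pressure on the left).
Rotating 135° by 90° clockwise gives 225° — the wind blows toward the southwest.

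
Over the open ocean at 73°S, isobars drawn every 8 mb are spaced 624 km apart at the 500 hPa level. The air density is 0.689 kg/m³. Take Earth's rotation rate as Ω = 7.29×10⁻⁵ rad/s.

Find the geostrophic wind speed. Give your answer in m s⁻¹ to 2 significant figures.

Coriolis parameter at 73°S:
f = 2Ω sin φ = 2 × 7.29×10⁻⁵ × sin 73° = 1.39×10⁻⁴ s⁻¹
Pressure gradient: |∂P/∂n| = 800 Pa / 624000 m = 1.28×10⁻³ Pa/m
Geostrophic balance (pressure-gradient force = Coriolis force):
V_g = (1/(fρ)) |∂P/∂n| = 1.28×10⁻³ / (1.39×10⁻⁴ × 0.689) = 13.3 m/s

13 m s⁻¹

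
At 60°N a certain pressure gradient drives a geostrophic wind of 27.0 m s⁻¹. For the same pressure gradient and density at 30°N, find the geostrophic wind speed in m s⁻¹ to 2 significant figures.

With the same pressure gradient and density, V_g ∝ 1/f ∝ 1/sin φ.
V₂ = V₁ · sin φ₁ / sin φ₂ = 27.0 × sin 60° / sin 30°
V₂ = 27.0 × 0.8660/0.5000 = 47 m s⁻¹

47 m s⁻¹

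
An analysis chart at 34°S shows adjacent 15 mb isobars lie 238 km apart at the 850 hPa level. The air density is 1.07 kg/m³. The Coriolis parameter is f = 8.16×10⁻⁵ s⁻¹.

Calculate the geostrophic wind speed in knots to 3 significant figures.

Pressure gradient: |∂P/∂n| = 1500 Pa / 238000 m = 6.30×10⁻³ Pa/m
Geostrophic balance (pressure-gradient force = Coriolis force):
V_g = (1/(fρ)) |∂P/∂n| = 6.30×10⁻³ / (8.16×10⁻⁵ × 1.07) = 72.2 m/s
Converting: 72.2 m/s × 1.944 = 140 knots

140 knots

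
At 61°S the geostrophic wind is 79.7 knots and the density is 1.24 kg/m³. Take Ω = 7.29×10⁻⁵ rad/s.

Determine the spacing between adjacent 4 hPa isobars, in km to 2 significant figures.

62 km

Coriolis parameter at 61°S:
f = 2Ω sin φ = 2 × 7.29×10⁻⁵ × sin 61° = 1.28×10⁻⁴ s⁻¹
Wind speed in SI: 79.7 knots = 41.0 m/s
Geostrophic balance rearranged: |∂P/∂n| = f ρ V_g
|∂P/∂n| = 1.28×10⁻⁴ × 1.24 × 41.0 = 6.48×10⁻³ Pa/m
Isobar spacing: Δn = ΔP/|∂P/∂n| = 400 Pa / 6.48×10⁻³ Pa/m = 61697 m ≈ 62 km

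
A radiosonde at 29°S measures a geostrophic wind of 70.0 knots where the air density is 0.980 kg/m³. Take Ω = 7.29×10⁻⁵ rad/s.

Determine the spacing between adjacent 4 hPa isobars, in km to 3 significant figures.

160 km

Coriolis parameter at 29°S:
f = 2Ω sin φ = 2 × 7.29×10⁻⁵ × sin 29° = 7.07×10⁻⁵ s⁻¹
Wind speed in SI: 70.0 knots = 36.0 m/s
Geostrophic balance rearranged: |∂P/∂n| = f ρ V_g
|∂P/∂n| = 7.07×10⁻⁵ × 0.980 × 36.0 = 2.49×10⁻³ Pa/m
Isobar spacing: Δn = ΔP/|∂P/∂n| = 400 Pa / 2.49×10⁻³ Pa/m = 160350 m ≈ 160 km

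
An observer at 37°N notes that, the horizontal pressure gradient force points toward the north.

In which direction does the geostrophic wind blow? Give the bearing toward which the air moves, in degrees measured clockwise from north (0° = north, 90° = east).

The pressure-gradient force points toward the north (bearing 000°).
Geostrophic balance: in the Northern Hemisphere the Coriolis force deflects motion to the right, so the geostrophic wind blows 90° to the right of the pressure-gradient force (low pressure on the left).
Rotating 000° by 90° clockwise gives 090° — the wind blows toward the east.

090°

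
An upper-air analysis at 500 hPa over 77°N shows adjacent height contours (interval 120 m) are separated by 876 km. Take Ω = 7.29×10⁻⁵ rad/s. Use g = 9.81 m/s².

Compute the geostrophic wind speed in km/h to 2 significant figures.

Coriolis parameter at 77°N:
f = 2Ω sin φ = 2 × 7.29×10⁻⁵ × sin 77° = 1.42×10⁻⁴ s⁻¹
Height gradient: |∂Z/∂n| = 120 m / 876000 m = 1.37×10⁻⁴
On a pressure surface, geostrophic balance gives V_g = (g/f)|∂Z/∂n|:
V_g = 9.81 × 1.37×10⁻⁴ / 1.42×10⁻⁴ = 9.46 m/s
Converting: 9.46 m/s × 3.6 = 34 km/h

34 km/h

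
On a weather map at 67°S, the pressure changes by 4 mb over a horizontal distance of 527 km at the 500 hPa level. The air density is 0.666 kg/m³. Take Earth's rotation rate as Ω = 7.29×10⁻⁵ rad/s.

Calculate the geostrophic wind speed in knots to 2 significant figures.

Coriolis parameter at 67°S:
f = 2Ω sin φ = 2 × 7.29×10⁻⁵ × sin 67° = 1.34×10⁻⁴ s⁻¹
Pressure gradient: |∂P/∂n| = 400 Pa / 527000 m = 7.59×10⁻⁴ Pa/m
Geostrophic balance (pressure-gradient force = Coriolis force):
V_g = (1/(fρ)) |∂P/∂n| = 7.59×10⁻⁴ / (1.34×10⁻⁴ × 0.666) = 8.49 m/s
Converting: 8.49 m/s × 1.944 = 17 knots

17 knots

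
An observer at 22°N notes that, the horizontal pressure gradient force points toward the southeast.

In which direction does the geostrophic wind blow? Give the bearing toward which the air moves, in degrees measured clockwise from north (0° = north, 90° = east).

The pressure-gradient force points toward the southeast (bearing 135°).
Geostrophic balance: in the Northern Hemisphere the Coriolis force deflects motion to the right, so the geostrophic wind blows 90° to the right of the pressure-gradient force (low pressure on the left).
Rotating 135° by 90° clockwise gives 225° — the wind blows toward the southwest.

225°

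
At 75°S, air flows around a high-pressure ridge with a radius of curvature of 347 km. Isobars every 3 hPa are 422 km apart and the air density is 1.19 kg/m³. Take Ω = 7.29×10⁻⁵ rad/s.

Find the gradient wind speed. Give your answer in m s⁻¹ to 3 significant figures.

Coriolis parameter at 75°S:
f = 2Ω sin φ = 2 × 7.29×10⁻⁵ × sin 75° = 1.41×10⁻⁴ s⁻¹
Pressure gradient: |∂P/∂n| = 300 Pa / 422000 m = 7.11×10⁻⁴ Pa/m
Geostrophic speed: V_g = |∂P/∂n|/(fρ) = 7.11×10⁻⁴/(1.41×10⁻⁴ × 1.19) = 4.24 m/s
Around a high, pressure-gradient force acts outward with centrifugal, so Coriolis balances both:
fV = (1/ρ)|∂P/∂n| + V²/R  →  V² − fR·V + fR·V_g = 0
With fR = 1.41×10⁻⁴ × 347×10³ m = 48.9 m/s:
V = [fR − √((fR)² − 4 fR V_g)]/2 = [48.9 − √(48.9² − 4×48.9×4.24)]/2 = 4.69 m/s
Supergeostrophic (V > V_g = 4.24 m/s), as expected around a high.

4.69 m s⁻¹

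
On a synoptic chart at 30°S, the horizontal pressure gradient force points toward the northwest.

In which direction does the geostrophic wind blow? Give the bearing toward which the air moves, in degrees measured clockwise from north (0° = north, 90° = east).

225°

The pressure-gradient force points toward the northwest (bearing 315°).
Geostrophic balance: in the Southern Hemisphere the Coriolis force deflects motion to the left, so the geostrophic wind blows 90° to the left of the pressure-gradient force (low pressure on the right).
Rotating 315° by 90° counterclockwise gives 225° — the wind blows toward the southwest.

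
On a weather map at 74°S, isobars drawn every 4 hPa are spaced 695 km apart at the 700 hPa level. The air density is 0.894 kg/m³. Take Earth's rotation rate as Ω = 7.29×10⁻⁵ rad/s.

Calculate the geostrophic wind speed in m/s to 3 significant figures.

Coriolis parameter at 74°S:
f = 2Ω sin φ = 2 × 7.29×10⁻⁵ × sin 74° = 1.40×10⁻⁴ s⁻¹
Pressure gradient: |∂P/∂n| = 400 Pa / 695000 m = 5.76×10⁻⁴ Pa/m
Geostrophic balance (pressure-gradient force = Coriolis force):
V_g = (1/(fρ)) |∂P/∂n| = 5.76×10⁻⁴ / (1.40×10⁻⁴ × 0.894) = 4.59 m/s

4.59 m/s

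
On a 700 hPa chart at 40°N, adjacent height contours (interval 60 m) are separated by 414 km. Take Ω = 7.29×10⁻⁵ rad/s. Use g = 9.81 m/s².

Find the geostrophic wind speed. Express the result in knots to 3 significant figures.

29.5 knots

Coriolis parameter at 40°N:
f = 2Ω sin φ = 2 × 7.29×10⁻⁵ × sin 40° = 9.37×10⁻⁵ s⁻¹
Height gradient: |∂Z/∂n| = 60 m / 414000 m = 1.45×10⁻⁴
On a pressure surface, geostrophic balance gives V_g = (g/f)|∂Z/∂n|:
V_g = 9.81 × 1.45×10⁻⁴ / 9.37×10⁻⁵ = 15.2 m/s
Converting: 15.2 m/s × 1.944 = 29.5 knots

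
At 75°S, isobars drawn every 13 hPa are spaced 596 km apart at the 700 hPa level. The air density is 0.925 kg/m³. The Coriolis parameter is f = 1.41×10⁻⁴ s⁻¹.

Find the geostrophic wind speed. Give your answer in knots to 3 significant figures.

32.5 knots

Pressure gradient: |∂P/∂n| = 1300 Pa / 596000 m = 2.18×10⁻³ Pa/m
Geostrophic balance (pressure-gradient force = Coriolis force):
V_g = (1/(fρ)) |∂P/∂n| = 2.18×10⁻³ / (1.41×10⁻⁴ × 0.925) = 16.7 m/s
Converting: 16.7 m/s × 1.944 = 32.5 knots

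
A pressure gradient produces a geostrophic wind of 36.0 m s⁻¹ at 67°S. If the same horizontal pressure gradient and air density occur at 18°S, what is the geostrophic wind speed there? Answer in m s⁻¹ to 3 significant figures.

With the same pressure gradient and density, V_g ∝ 1/f ∝ 1/sin φ.
V₂ = V₁ · sin φ₁ / sin φ₂ = 36.0 × sin 67° / sin 18°
V₂ = 36.0 × 0.9205/0.3090 = 107 m s⁻¹

107 m s⁻¹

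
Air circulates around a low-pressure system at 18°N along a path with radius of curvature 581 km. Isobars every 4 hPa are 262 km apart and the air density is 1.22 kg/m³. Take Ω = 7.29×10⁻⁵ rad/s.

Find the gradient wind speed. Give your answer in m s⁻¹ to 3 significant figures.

16.9 m s⁻¹

Coriolis parameter at 18°N:
f = 2Ω sin φ = 2 × 7.29×10⁻⁵ × sin 18° = 4.51×10⁻⁵ s⁻¹
Pressure gradient: |∂P/∂n| = 400 Pa / 262000 m = 1.53×10⁻³ Pa/m
Geostrophic speed: V_g = |∂P/∂n|/(fρ) = 1.53×10⁻³/(4.51×10⁻⁵ × 1.22) = 27.8 m/s
Around a low, centrifugal force acts outward with Coriolis, so pressure-gradient force balances both:
(1/ρ)|∂P/∂n| = fV + V²/R  →  V² + fR·V − fR·V_g = 0
With fR = 4.51×10⁻⁵ × 581×10³ m = 26.2 m/s:
V = [−fR + √((fR)² + 4 fR V_g)]/2 = [−26.2 + √(26.2² + 4×26.2×27.8)]/2 = 16.9 m/s
Subgeostrophic (V < V_g = 27.8 m/s), as expected around a low.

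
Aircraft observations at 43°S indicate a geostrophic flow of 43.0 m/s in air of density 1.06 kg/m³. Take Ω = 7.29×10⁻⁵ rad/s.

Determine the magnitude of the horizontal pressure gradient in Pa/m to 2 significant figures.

Coriolis parameter at 43°S:
f = 2Ω sin φ = 2 × 7.29×10⁻⁵ × sin 43° = 9.94×10⁻⁵ s⁻¹
Geostrophic balance rearranged: |∂P/∂n| = f ρ V_g
|∂P/∂n| = 9.94×10⁻⁵ × 1.06 × 43.0 = 4.53×10⁻³ Pa/m

4.5×10⁻³ Pa/m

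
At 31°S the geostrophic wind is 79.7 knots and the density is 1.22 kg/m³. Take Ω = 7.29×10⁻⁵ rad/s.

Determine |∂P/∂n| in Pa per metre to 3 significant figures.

3.76×10⁻³ Pa/m

Coriolis parameter at 31°S:
f = 2Ω sin φ = 2 × 7.29×10⁻⁵ × sin 31° = 7.51×10⁻⁵ s⁻¹
Wind speed in SI: 79.7 knots = 41.0 m/s
Geostrophic balance rearranged: |∂P/∂n| = f ρ V_g
|∂P/∂n| = 7.51×10⁻⁵ × 1.22 × 41.0 = 3.76×10⁻³ Pa/m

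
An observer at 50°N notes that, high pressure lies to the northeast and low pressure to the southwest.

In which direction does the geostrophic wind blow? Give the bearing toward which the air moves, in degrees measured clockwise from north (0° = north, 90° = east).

315°

The pressure-gradient force points toward the southwest (bearing 225°).
Geostrophic balance: in the Northern Hemisphere the Coriolis force deflects motion to the right, so the geostrophic wind blows 90° to the right of the pressure-gradient force (low pressure on the left).
Rotating 225° by 90° clockwise gives 315° — the wind blows toward the northwest.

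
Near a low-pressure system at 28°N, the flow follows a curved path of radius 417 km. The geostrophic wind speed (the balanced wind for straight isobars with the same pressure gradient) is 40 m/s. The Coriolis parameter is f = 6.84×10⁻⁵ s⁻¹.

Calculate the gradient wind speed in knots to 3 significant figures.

43.5 knots

Around a low, centrifugal force acts outward with Coriolis, so pressure-gradient force balances both:
(1/ρ)|∂P/∂n| = fV + V²/R  →  V² + fR·V − fR·V_g = 0
With fR = 6.84×10⁻⁵ × 417×10³ m = 28.5 m/s:
V = [−fR + √((fR)² + 4 fR V_g)]/2 = [−28.5 + √(28.5² + 4×28.5×40)]/2 = 22.4 m/s
Subgeostrophic (V < V_g = 40 m/s), as expected around a low.
Converting: 22.4 m/s × 1.944 = 43.5 knots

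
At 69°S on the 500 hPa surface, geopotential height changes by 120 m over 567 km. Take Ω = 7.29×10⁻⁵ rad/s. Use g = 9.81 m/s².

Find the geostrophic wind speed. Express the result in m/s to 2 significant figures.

15 m/s

Coriolis parameter at 69°S:
f = 2Ω sin φ = 2 × 7.29×10⁻⁵ × sin 69° = 1.36×10⁻⁴ s⁻¹
Height gradient: |∂Z/∂n| = 120 m / 567000 m = 2.12×10⁻⁴
On a pressure surface, geostrophic balance gives V_g = (g/f)|∂Z/∂n|:
V_g = 9.81 × 2.12×10⁻⁴ / 1.36×10⁻⁴ = 15.3 m/s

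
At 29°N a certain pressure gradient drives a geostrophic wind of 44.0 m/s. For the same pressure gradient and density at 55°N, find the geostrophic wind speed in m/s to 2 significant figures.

With the same pressure gradient and density, V_g ∝ 1/f ∝ 1/sin φ.
V₂ = V₁ · sin φ₁ / sin φ₂ = 44.0 × sin 29° / sin 55°
V₂ = 44.0 × 0.4848/0.8192 = 26 m/s

26 m/s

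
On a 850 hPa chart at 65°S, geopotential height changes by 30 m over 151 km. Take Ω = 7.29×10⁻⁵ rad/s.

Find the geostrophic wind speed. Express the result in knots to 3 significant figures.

Coriolis parameter at 65°S:
f = 2Ω sin φ = 2 × 7.29×10⁻⁵ × sin 65° = 1.32×10⁻⁴ s⁻¹
Height gradient: |∂Z/∂n| = 30 m / 151000 m = 1.99×10⁻⁴
On a pressure surface, geostrophic balance gives V_g = (g/f)|∂Z/∂n|:
V_g = 9.81 × 1.99×10⁻⁴ / 1.32×10⁻⁴ = 14.7 m/s
Converting: 14.7 m/s × 1.944 = 28.7 knots

28.7 knots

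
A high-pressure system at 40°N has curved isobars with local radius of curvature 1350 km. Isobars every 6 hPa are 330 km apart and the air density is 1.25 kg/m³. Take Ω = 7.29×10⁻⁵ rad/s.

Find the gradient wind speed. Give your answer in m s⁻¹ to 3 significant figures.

18.1 m s⁻¹

Coriolis parameter at 40°N:
f = 2Ω sin φ = 2 × 7.29×10⁻⁵ × sin 40° = 9.37×10⁻⁵ s⁻¹
Pressure gradient: |∂P/∂n| = 600 Pa / 330000 m = 1.82×10⁻³ Pa/m
Geostrophic speed: V_g = |∂P/∂n|/(fρ) = 1.82×10⁻³/(9.37×10⁻⁵ × 1.25) = 15.5 m/s
Around a high, pressure-gradient force acts outward with centrifugal, so Coriolis balances both:
fV = (1/ρ)|∂P/∂n| + V²/R  →  V² − fR·V + fR·V_g = 0
With fR = 9.37×10⁻⁵ × 1350×10³ m = 127 m/s:
V = [fR − √((fR)² − 4 fR V_g)]/2 = [127 − √(127² − 4×127×15.5)]/2 = 18.1 m/s
Supergeostrophic (V > V_g = 15.5 m/s), as expected around a high.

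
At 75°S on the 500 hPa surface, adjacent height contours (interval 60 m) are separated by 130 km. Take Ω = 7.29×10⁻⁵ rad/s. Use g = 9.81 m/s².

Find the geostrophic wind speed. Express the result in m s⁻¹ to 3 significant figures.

Coriolis parameter at 75°S:
f = 2Ω sin φ = 2 × 7.29×10⁻⁵ × sin 75° = 1.41×10⁻⁴ s⁻¹
Height gradient: |∂Z/∂n| = 60 m / 130000 m = 4.62×10⁻⁴
On a pressure surface, geostrophic balance gives V_g = (g/f)|∂Z/∂n|:
V_g = 9.81 × 4.62×10⁻⁴ / 1.41×10⁻⁴ = 32.1 m/s

32.1 m s⁻¹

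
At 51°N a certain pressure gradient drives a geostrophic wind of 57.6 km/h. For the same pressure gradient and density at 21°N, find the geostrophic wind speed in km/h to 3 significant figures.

125 km/h

With the same pressure gradient and density, V_g ∝ 1/f ∝ 1/sin φ.
V₂ = V₁ · sin φ₁ / sin φ₂ = 57.6 × sin 51° / sin 21°
V₂ = 57.6 × 0.7771/0.3584 = 125 km/h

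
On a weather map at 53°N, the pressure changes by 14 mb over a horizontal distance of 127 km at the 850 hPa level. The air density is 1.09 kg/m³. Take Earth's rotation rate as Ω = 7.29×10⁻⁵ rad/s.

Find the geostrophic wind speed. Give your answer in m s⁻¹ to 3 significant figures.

Coriolis parameter at 53°N:
f = 2Ω sin φ = 2 × 7.29×10⁻⁵ × sin 53° = 1.16×10⁻⁴ s⁻¹
Pressure gradient: |∂P/∂n| = 1400 Pa / 127000 m = 1.10×10⁻² Pa/m
Geostrophic balance (pressure-gradient force = Coriolis force):
V_g = (1/(fρ)) |∂P/∂n| = 1.10×10⁻² / (1.16×10⁻⁴ × 1.09) = 86.9 m/s

86.9 m s⁻¹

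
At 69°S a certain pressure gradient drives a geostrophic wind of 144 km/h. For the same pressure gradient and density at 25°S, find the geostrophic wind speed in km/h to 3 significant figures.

318 km/h

With the same pressure gradient and density, V_g ∝ 1/f ∝ 1/sin φ.
V₂ = V₁ · sin φ₁ / sin φ₂ = 144 × sin 69° / sin 25°
V₂ = 144 × 0.9336/0.4226 = 318 km/h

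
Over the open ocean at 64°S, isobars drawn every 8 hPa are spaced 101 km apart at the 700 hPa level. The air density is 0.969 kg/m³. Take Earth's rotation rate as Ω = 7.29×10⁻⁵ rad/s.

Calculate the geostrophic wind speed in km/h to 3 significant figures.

Coriolis parameter at 64°S:
f = 2Ω sin φ = 2 × 7.29×10⁻⁵ × sin 64° = 1.31×10⁻⁴ s⁻¹
Pressure gradient: |∂P/∂n| = 800 Pa / 101000 m = 7.92×10⁻³ Pa/m
Geostrophic balance (pressure-gradient force = Coriolis force):
V_g = (1/(fρ)) |∂P/∂n| = 7.92×10⁻³ / (1.31×10⁻⁴ × 0.969) = 62.4 m/s
Converting: 62.4 m/s × 3.6 = 225 km/h

225 km/h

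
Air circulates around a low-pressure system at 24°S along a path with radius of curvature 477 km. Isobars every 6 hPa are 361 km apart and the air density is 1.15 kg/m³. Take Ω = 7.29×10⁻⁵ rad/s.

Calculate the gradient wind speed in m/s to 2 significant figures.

16 m/s

Coriolis parameter at 24°S:
f = 2Ω sin φ = 2 × 7.29×10⁻⁵ × sin 24° = 5.93×10⁻⁵ s⁻¹
Pressure gradient: |∂P/∂n| = 600 Pa / 361000 m = 1.66×10⁻³ Pa/m
Geostrophic speed: V_g = |∂P/∂n|/(fρ) = 1.66×10⁻³/(5.93×10⁻⁵ × 1.15) = 24.4 m/s
Around a low, centrifugal force acts outward with Coriolis, so pressure-gradient force balances both:
(1/ρ)|∂P/∂n| = fV + V²/R  →  V² + fR·V − fR·V_g = 0
With fR = 5.93×10⁻⁵ × 477×10³ m = 28.3 m/s:
V = [−fR + √((fR)² + 4 fR V_g)]/2 = [−28.3 + √(28.3² + 4×28.3×24.4)]/2 = 15.7 m/s
Subgeostrophic (V < V_g = 24.4 m/s), as expected around a low.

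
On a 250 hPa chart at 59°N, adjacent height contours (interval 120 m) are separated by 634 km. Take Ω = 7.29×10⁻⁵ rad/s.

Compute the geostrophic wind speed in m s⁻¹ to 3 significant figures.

14.9 m s⁻¹

Coriolis parameter at 59°N:
f = 2Ω sin φ = 2 × 7.29×10⁻⁵ × sin 59° = 1.25×10⁻⁴ s⁻¹
Height gradient: |∂Z/∂n| = 120 m / 634000 m = 1.89×10⁻⁴
On a pressure surface, geostrophic balance gives V_g = (g/f)|∂Z/∂n|:
V_g = 9.81 × 1.89×10⁻⁴ / 1.25×10⁻⁴ = 14.9 m/s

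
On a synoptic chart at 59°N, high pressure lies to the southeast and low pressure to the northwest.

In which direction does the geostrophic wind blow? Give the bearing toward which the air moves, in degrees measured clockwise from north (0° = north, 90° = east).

045°

The pressure-gradient force points toward the northwest (bearing 315°).
Geostrophic balance: in the Northern Hemisphere the Coriolis force deflects motion to the right, so the geostrophic wind blows 90° to the right of the pressure-gradient force (low pressure on the left).
Rotating 315° by 90° clockwise gives 045° — the wind blows toward the northeast.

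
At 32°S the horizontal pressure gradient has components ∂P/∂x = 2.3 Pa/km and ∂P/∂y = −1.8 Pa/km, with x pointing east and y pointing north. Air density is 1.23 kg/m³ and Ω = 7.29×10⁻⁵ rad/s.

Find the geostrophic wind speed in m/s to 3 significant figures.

Coriolis parameter at 32°S:
f = 2Ω sin φ = 2 × 7.29×10⁻⁵ × sin 32° = 7.73×10⁻⁵ s⁻¹
In the Southern Hemisphere f is negative: f = −7.73×10⁻⁵ s⁻¹.
Component geostrophic relations (x east, y north):
u_g = −(1/(fρ)) ∂P/∂y,  v_g = (1/(fρ)) ∂P/∂x
u_g = −(−1.8×10⁻³)/(−7.73×10⁻⁵ × 1.23) = −18.9 m/s;  v_g = (2.3×10⁻³)/(−7.73×10⁻⁵ × 1.23) = −24.2 m/s
|V_g| = √(u_g² + v_g²) = 30.7 m/s

30.7 m/s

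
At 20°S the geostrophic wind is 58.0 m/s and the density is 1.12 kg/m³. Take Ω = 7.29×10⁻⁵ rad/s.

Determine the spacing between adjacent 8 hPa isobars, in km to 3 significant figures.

Coriolis parameter at 20°S:
f = 2Ω sin φ = 2 × 7.29×10⁻⁵ × sin 20° = 4.99×10⁻⁵ s⁻¹
Geostrophic balance rearranged: |∂P/∂n| = f ρ V_g
|∂P/∂n| = 4.99×10⁻⁵ × 1.12 × 58.0 = 3.24×10⁻³ Pa/m
Isobar spacing: Δn = ΔP/|∂P/∂n| = 800 Pa / 3.24×10⁻³ Pa/m = 246965 m ≈ 247 km

247 km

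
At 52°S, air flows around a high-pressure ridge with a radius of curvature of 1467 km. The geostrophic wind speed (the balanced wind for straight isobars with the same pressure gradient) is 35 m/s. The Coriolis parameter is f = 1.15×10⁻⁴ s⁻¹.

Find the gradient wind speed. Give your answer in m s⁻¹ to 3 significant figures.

Around a high, pressure-gradient force acts outward with centrifugal, so Coriolis balances both:
fV = (1/ρ)|∂P/∂n| + V²/R  →  V² − fR·V + fR·V_g = 0
With fR = 1.15×10⁻⁴ × 1467×10³ m = 169 m/s:
V = [fR − √((fR)² − 4 fR V_g)]/2 = [169 − √(169² − 4×169×35)]/2 = 49.6 m/s
Supergeostrophic (V > V_g = 35 m/s), as expected around a high.

49.6 m s⁻¹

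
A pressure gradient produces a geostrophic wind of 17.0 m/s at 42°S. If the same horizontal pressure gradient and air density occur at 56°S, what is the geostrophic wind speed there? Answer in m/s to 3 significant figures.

13.7 m/s

With the same pressure gradient and density, V_g ∝ 1/f ∝ 1/sin φ.
V₂ = V₁ · sin φ₁ / sin φ₂ = 17.0 × sin 42° / sin 56°
V₂ = 17.0 × 0.6691/0.8290 = 13.7 m/s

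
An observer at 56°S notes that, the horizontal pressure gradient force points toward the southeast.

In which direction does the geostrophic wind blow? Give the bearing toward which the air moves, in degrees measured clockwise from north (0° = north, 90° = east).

The pressure-gradient force points toward the southeast (bearing 135°).
Geostrophic balance: in the Southern Hemisphere the Coriolis force deflects motion to the left, so the geostrophic wind blows 90° to the left of the pressure-gradient force (low pressure on the right).
Rotating 135° by 90° counterclockwise gives 045° — the wind blows toward the northeast.

045°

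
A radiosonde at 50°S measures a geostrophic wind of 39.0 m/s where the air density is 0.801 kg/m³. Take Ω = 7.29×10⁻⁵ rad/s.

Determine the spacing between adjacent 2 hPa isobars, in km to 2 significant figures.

57 km

Coriolis parameter at 50°S:
f = 2Ω sin φ = 2 × 7.29×10⁻⁵ × sin 50° = 1.12×10⁻⁴ s⁻¹
Geostrophic balance rearranged: |∂P/∂n| = f ρ V_g
|∂P/∂n| = 1.12×10⁻⁴ × 0.801 × 39.0 = 3.49×10⁻³ Pa/m
Isobar spacing: Δn = ΔP/|∂P/∂n| = 200 Pa / 3.49×10⁻³ Pa/m = 57322 m ≈ 57 km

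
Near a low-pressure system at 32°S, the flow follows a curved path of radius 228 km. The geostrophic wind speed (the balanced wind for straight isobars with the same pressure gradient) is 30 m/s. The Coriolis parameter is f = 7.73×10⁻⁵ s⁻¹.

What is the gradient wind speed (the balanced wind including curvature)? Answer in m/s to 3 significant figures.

15.8 m/s

Around a low, centrifugal force acts outward with Coriolis, so pressure-gradient force balances both:
(1/ρ)|∂P/∂n| = fV + V²/R  →  V² + fR·V − fR·V_g = 0
With fR = 7.73×10⁻⁵ × 228×10³ m = 17.6 m/s:
V = [−fR + √((fR)² + 4 fR V_g)]/2 = [−17.6 + √(17.6² + 4×17.6×30)]/2 = 15.8 m/s
Subgeostrophic (V < V_g = 30 m/s), as expected around a low.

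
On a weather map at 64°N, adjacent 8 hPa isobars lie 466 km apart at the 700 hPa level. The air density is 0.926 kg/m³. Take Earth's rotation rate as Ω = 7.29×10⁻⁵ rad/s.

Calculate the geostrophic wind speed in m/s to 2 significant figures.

14 m/s

Coriolis parameter at 64°N:
f = 2Ω sin φ = 2 × 7.29×10⁻⁵ × sin 64° = 1.31×10⁻⁴ s⁻¹
Pressure gradient: |∂P/∂n| = 800 Pa / 466000 m = 1.72×10⁻³ Pa/m
Geostrophic balance (pressure-gradient force = Coriolis force):
V_g = (1/(fρ)) |∂P/∂n| = 1.72×10⁻³ / (1.31×10⁻⁴ × 0.926) = 14.1 m/s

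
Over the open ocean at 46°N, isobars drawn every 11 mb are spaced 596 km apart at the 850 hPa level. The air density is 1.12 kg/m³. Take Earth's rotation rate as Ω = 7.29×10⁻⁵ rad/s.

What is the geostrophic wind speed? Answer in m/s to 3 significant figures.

Coriolis parameter at 46°N:
f = 2Ω sin φ = 2 × 7.29×10⁻⁵ × sin 46° = 1.05×10⁻⁴ s⁻¹
Pressure gradient: |∂P/∂n| = 1100 Pa / 596000 m = 1.85×10⁻³ Pa/m
Geostrophic balance (pressure-gradient force = Coriolis force):
V_g = (1/(fρ)) |∂P/∂n| = 1.85×10⁻³ / (1.05×10⁻⁴ × 1.12) = 15.7 m/s

15.7 m/s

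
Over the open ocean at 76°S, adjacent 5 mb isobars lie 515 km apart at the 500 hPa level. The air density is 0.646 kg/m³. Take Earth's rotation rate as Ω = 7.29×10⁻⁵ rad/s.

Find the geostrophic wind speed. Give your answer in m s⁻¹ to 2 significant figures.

11 m s⁻¹

Coriolis parameter at 76°S:
f = 2Ω sin φ = 2 × 7.29×10⁻⁵ × sin 76° = 1.41×10⁻⁴ s⁻¹
Pressure gradient: |∂P/∂n| = 500 Pa / 515000 m = 9.71×10⁻⁴ Pa/m
Geostrophic balance (pressure-gradient force = Coriolis force):
V_g = (1/(fρ)) |∂P/∂n| = 9.71×10⁻⁴ / (1.41×10⁻⁴ × 0.646) = 10.6 m/s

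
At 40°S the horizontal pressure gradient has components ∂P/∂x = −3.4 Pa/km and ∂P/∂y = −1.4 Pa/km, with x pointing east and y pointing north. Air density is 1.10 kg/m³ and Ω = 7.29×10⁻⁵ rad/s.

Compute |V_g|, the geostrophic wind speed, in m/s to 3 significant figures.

Coriolis parameter at 40°S:
f = 2Ω sin φ = 2 × 7.29×10⁻⁵ × sin 40° = 9.37×10⁻⁵ s⁻¹
In the Southern Hemisphere f is negative: f = −9.37×10⁻⁵ s⁻¹.
Component geostrophic relations (x east, y north):
u_g = −(1/(fρ)) ∂P/∂y,  v_g = (1/(fρ)) ∂P/∂x
u_g = −(−1.4×10⁻³)/(−9.37×10⁻⁵ × 1.10) = −13.6 m/s;  v_g = (−3.4×10⁻³)/(−9.37×10⁻⁵ × 1.10) = 33.0 m/s
|V_g| = √(u_g² + v_g²) = 35.7 m/s

35.7 m/s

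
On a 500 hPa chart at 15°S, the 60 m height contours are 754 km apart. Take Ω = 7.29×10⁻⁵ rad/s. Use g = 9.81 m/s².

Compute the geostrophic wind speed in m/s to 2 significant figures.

21 m/s

Coriolis parameter at 15°S:
f = 2Ω sin φ = 2 × 7.29×10⁻⁵ × sin 15° = 3.77×10⁻⁵ s⁻¹
Height gradient: |∂Z/∂n| = 60 m / 754000 m = 7.96×10⁻⁵
On a pressure surface, geostrophic balance gives V_g = (g/f)|∂Z/∂n|:
V_g = 9.81 × 7.96×10⁻⁵ / 3.77×10⁻⁵ = 20.7 m/s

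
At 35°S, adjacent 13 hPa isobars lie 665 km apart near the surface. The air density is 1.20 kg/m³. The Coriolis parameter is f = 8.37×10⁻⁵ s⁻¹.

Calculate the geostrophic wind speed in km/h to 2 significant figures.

Pressure gradient: |∂P/∂n| = 1300 Pa / 665000 m = 1.95×10⁻³ Pa/m
Geostrophic balance (pressure-gradient force = Coriolis force):
V_g = (1/(fρ)) |∂P/∂n| = 1.95×10⁻³ / (8.37×10⁻⁵ × 1.20) = 19.5 m/s
Converting: 19.5 m/s × 3.6 = 70 km/h

70 km/h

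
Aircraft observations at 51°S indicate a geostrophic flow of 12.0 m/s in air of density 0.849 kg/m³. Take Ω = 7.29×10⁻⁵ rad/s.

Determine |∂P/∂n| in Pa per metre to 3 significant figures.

1.15×10⁻³ Pa/m

Coriolis parameter at 51°S:
f = 2Ω sin φ = 2 × 7.29×10⁻⁵ × sin 51° = 1.13×10⁻⁴ s⁻¹
Geostrophic balance rearranged: |∂P/∂n| = f ρ V_g
|∂P/∂n| = 1.13×10⁻⁴ × 0.849 × 12.0 = 1.15×10⁻³ Pa/m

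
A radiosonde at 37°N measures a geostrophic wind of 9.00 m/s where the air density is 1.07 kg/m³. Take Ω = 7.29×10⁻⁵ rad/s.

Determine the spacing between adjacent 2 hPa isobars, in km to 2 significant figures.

Coriolis parameter at 37°N:
f = 2Ω sin φ = 2 × 7.29×10⁻⁵ × sin 37° = 8.77×10⁻⁵ s⁻¹
Geostrophic balance rearranged: |∂P/∂n| = f ρ V_g
|∂P/∂n| = 8.77×10⁻⁵ × 1.07 × 9.00 = 8.45×10⁻⁴ Pa/m
Isobar spacing: Δn = ΔP/|∂P/∂n| = 200 Pa / 8.45×10⁻⁴ Pa/m = 236692 m ≈ 240 km

240 km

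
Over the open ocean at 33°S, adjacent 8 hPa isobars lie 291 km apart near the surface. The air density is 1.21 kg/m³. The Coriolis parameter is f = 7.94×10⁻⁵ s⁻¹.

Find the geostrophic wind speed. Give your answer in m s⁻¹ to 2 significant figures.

29 m s⁻¹

Pressure gradient: |∂P/∂n| = 800 Pa / 291000 m = 2.75×10⁻³ Pa/m
Geostrophic balance (pressure-gradient force = Coriolis force):
V_g = (1/(fρ)) |∂P/∂n| = 2.75×10⁻³ / (7.94×10⁻⁵ × 1.21) = 28.6 m/s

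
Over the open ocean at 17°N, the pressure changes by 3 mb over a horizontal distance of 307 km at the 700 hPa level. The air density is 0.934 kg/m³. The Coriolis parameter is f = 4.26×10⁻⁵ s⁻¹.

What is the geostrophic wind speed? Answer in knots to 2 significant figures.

48 knots

Pressure gradient: |∂P/∂n| = 300 Pa / 307000 m = 9.77×10⁻⁴ Pa/m
Geostrophic balance (pressure-gradient force = Coriolis force):
V_g = (1/(fρ)) |∂P/∂n| = 9.77×10⁻⁴ / (4.26×10⁻⁵ × 0.934) = 24.6 m/s
Converting: 24.6 m/s × 1.944 = 48 knots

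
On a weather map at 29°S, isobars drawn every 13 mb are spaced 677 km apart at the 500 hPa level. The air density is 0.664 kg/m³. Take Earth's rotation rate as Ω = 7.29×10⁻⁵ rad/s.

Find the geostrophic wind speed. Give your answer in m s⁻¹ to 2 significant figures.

Coriolis parameter at 29°S:
f = 2Ω sin φ = 2 × 7.29×10⁻⁵ × sin 29° = 7.07×10⁻⁵ s⁻¹
Pressure gradient: |∂P/∂n| = 1300 Pa / 677000 m = 1.92×10⁻³ Pa/m
Geostrophic balance (pressure-gradient force = Coriolis force):
V_g = (1/(fρ)) |∂P/∂n| = 1.92×10⁻³ / (7.07×10⁻⁵ × 0.664) = 40.9 m/s

41 m s⁻¹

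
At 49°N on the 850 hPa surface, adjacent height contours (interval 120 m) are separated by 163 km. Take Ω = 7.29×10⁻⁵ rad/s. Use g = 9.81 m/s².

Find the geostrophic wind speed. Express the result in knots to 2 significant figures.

Coriolis parameter at 49°N:
f = 2Ω sin φ = 2 × 7.29×10⁻⁵ × sin 49° = 1.10×10⁻⁴ s⁻¹
Height gradient: |∂Z/∂n| = 120 m / 163000 m = 7.36×10⁻⁴
On a pressure surface, geostrophic balance gives V_g = (g/f)|∂Z/∂n|:
V_g = 9.81 × 7.36×10⁻⁴ / 1.10×10⁻⁴ = 65.6 m/s
Converting: 65.6 m/s × 1.944 = 130 knots

130 knots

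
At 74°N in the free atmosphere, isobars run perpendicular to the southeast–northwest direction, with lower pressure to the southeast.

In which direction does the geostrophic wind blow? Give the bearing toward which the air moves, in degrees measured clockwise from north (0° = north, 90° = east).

225°

The pressure-gradient force points toward the southeast (bearing 135°).
Geostrophic balance: in the Northern Hemisphere the Coriolis force deflects motion to the right, so the geostrophic wind blows 90° to the right of the pressure-gradient force (low pressure on the left).
Rotating 135° by 90° clockwise gives 225° — the wind blows toward the southwest.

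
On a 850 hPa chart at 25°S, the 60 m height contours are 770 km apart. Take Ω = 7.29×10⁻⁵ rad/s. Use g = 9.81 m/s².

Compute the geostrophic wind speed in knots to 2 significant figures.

Coriolis parameter at 25°S:
f = 2Ω sin φ = 2 × 7.29×10⁻⁵ × sin 25° = 6.16×10⁻⁵ s⁻¹
Height gradient: |∂Z/∂n| = 60 m / 770000 m = 7.79×10⁻⁵
On a pressure surface, geostrophic balance gives V_g = (g/f)|∂Z/∂n|:
V_g = 9.81 × 7.79×10⁻⁵ / 6.16×10⁻⁵ = 12.4 m/s
Converting: 12.4 m/s × 1.944 = 24 knots

24 knots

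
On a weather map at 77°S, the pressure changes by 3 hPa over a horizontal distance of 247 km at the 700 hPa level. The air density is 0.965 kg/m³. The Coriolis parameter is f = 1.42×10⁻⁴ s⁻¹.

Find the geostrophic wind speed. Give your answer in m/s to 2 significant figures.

8.9 m/s

Pressure gradient: |∂P/∂n| = 300 Pa / 247000 m = 1.21×10⁻³ Pa/m
Geostrophic balance (pressure-gradient force = Coriolis force):
V_g = (1/(fρ)) |∂P/∂n| = 1.21×10⁻³ / (1.42×10⁻⁴ × 0.965) = 8.86 m/s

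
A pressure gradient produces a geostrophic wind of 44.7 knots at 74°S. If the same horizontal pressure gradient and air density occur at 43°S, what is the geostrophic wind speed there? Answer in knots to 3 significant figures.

63.0 knots

With the same pressure gradient and density, V_g ∝ 1/f ∝ 1/sin φ.
V₂ = V₁ · sin φ₁ / sin φ₂ = 44.7 × sin 74° / sin 43°
V₂ = 44.7 × 0.9613/0.6820 = 63.0 knots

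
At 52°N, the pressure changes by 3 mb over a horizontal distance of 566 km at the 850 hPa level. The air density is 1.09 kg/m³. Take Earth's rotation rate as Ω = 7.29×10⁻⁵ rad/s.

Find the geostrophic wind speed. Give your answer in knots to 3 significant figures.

Coriolis parameter at 52°N:
f = 2Ω sin φ = 2 × 7.29×10⁻⁵ × sin 52° = 1.15×10⁻⁴ s⁻¹
Pressure gradient: |∂P/∂n| = 300 Pa / 566000 m = 5.30×10⁻⁴ Pa/m
Geostrophic balance (pressure-gradient force = Coriolis force):
V_g = (1/(fρ)) |∂P/∂n| = 5.30×10⁻⁴ / (1.15×10⁻⁴ × 1.09) = 4.23 m/s
Converting: 4.23 m/s × 1.944 = 8.23 knots

8.23 knots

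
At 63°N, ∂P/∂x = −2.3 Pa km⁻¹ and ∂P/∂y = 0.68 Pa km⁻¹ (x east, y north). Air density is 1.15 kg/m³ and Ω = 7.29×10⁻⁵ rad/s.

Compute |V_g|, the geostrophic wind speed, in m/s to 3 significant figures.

16.1 m/s

Coriolis parameter at 63°N:
f = 2Ω sin φ = 2 × 7.29×10⁻⁵ × sin 63° = 1.30×10⁻⁴ s⁻¹
Component geostrophic relations (x east, y north):
u_g = −(1/(fρ)) ∂P/∂y,  v_g = (1/(fρ)) ∂P/∂x
u_g = −(0.68×10⁻³)/(1.30×10⁻⁴ × 1.15) = −4.55 m/s;  v_g = (−2.3×10⁻³)/(1.30×10⁻⁴ × 1.15) = −15.4 m/s
|V_g| = √(u_g² + v_g²) = 16.1 m/s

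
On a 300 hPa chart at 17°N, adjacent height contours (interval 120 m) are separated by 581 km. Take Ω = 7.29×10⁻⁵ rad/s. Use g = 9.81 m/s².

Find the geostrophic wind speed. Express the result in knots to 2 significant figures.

Coriolis parameter at 17°N:
f = 2Ω sin φ = 2 × 7.29×10⁻⁵ × sin 17° = 4.26×10⁻⁵ s⁻¹
Height gradient: |∂Z/∂n| = 120 m / 581000 m = 2.07×10⁻⁴
On a pressure surface, geostrophic balance gives V_g = (g/f)|∂Z/∂n|:
V_g = 9.81 × 2.07×10⁻⁴ / 4.26×10⁻⁵ = 47.5 m/s
Converting: 47.5 m/s × 1.944 = 92 knots

92 knots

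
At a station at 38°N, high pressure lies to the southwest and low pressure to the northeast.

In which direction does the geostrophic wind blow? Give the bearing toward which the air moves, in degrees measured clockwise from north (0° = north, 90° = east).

The pressure-gradient force points toward the northeast (bearing 045°).
Geostrophic balance: in the Northern Hemisphere the Coriolis force deflects motion to the right, so the geostrophic wind blows 90° to the right of the pressure-gradient force (low pressure on the left).
Rotating 045° by 90° clockwise gives 135° — the wind blows toward the southeast.

135°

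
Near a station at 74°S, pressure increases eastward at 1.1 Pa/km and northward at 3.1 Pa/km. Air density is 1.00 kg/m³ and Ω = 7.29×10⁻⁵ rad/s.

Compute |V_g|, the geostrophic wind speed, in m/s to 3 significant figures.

Coriolis parameter at 74°S:
f = 2Ω sin φ = 2 × 7.29×10⁻⁵ × sin 74° = 1.40×10⁻⁴ s⁻¹
In the Southern Hemisphere f is negative: f = −1.40×10⁻⁴ s⁻¹.
Component geostrophic relations (x east, y north):
u_g = −(1/(fρ)) ∂P/∂y,  v_g = (1/(fρ)) ∂P/∂x
u_g = −(3.1×10⁻³)/(−1.40×10⁻⁴ × 1.00) = 22.1 m/s;  v_g = (1.1×10⁻³)/(−1.40×10⁻⁴ × 1.00) = −7.85 m/s
|V_g| = √(u_g² + v_g²) = 23.5 m/s

23.5 m/s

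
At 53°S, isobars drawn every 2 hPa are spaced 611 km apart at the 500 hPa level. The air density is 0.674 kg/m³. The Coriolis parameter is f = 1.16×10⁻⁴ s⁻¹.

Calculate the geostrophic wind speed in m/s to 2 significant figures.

Pressure gradient: |∂P/∂n| = 200 Pa / 611000 m = 3.27×10⁻⁴ Pa/m
Geostrophic balance (pressure-gradient force = Coriolis force):
V_g = (1/(fρ)) |∂P/∂n| = 3.27×10⁻⁴ / (1.16×10⁻⁴ × 0.674) = 4.19 m/s

4.2 m/s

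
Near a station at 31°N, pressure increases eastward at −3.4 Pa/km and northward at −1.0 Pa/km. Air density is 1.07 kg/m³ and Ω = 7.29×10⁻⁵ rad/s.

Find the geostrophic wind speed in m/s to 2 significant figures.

44 m/s

Coriolis parameter at 31°N:
f = 2Ω sin φ = 2 × 7.29×10⁻⁵ × sin 31° = 7.51×10⁻⁵ s⁻¹
Component geostrophic relations (x east, y north):
u_g = −(1/(fρ)) ∂P/∂y,  v_g = (1/(fρ)) ∂P/∂x
u_g = −(−1.0×10⁻³)/(7.51×10⁻⁵ × 1.07) = 12.4 m/s;  v_g = (−3.4×10⁻³)/(7.51×10⁻⁵ × 1.07) = −42.3 m/s
|V_g| = √(u_g² + v_g²) = 44.1 m/s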